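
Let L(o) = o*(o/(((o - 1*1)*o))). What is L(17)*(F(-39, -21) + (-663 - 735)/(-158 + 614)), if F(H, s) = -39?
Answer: -54349/1216 ≈ -44.695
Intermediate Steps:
L(o) = o/(-1 + o) (L(o) = o*(o/(((o - 1)*o))) = o*(o/(((-1 + o)*o))) = o*(o/((o*(-1 + o)))) = o*(o*(1/(o*(-1 + o)))) = o/(-1 + o))
L(17)*(F(-39, -21) + (-663 - 735)/(-158 + 614)) = (17/(-1 + 17))*(-39 + (-663 - 735)/(-158 + 614)) = (17/16)*(-39 - 1398/456) = (17*(1/16))*(-39 - 1398*1/456) = 17*(-39 - 233/76)/16 = (17/16)*(-3197/76) = -54349/1216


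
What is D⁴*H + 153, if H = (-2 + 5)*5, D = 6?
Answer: 19593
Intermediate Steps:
H = 15 (H = 3*5 = 15)
D⁴*H + 153 = 6⁴*15 + 153 = 1296*15 + 153 = 19440 + 153 = 19593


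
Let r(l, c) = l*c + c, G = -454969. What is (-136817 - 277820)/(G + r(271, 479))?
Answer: 414637/324681 ≈ 1.2771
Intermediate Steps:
r(l, c) = c + c*l (r(l, c) = c*l + c = c + c*l)
(-136817 - 277820)/(G + r(271, 479)) = (-136817 - 277820)/(-454969 + 479*(1 + 271)) = -414637/(-454969 + 479*272) = -414637/(-454969 + 130288) = -414637/(-324681) = -414637*(-1/324681) = 414637/324681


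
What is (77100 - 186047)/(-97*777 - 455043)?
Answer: 108947/530412 ≈ 0.20540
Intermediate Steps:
(77100 - 186047)/(-97*777 - 455043) = -108947/(-75369 - 455043) = -108947/(-530412) = -108947*(-1/530412) = 108947/530412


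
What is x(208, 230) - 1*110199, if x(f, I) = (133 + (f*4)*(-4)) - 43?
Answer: -113437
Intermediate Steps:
x(f, I) = 90 - 16*f (x(f, I) = (133 + (4*f)*(-4)) - 43 = (133 - 16*f) - 43 = 90 - 16*f)
x(208, 230) - 1*110199 = (90 - 16*208) - 1*110199 = (90 - 3328) - 110199 = -3238 - 110199 = -113437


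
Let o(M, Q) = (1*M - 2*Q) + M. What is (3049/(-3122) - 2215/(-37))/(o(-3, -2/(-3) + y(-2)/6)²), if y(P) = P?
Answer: 61221753/46205600 ≈ 1.3250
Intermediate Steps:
o(M, Q) = -2*Q + 2*M (o(M, Q) = (M - 2*Q) + M = -2*Q + 2*M)
(3049/(-3122) - 2215/(-37))/(o(-3, -2/(-3) + y(-2)/6)²) = (3049/(-3122) - 2215/(-37))/((-2*(-2/(-3) - 2/6) + 2*(-3))²) = (3049*(-1/3122) - 2215*(-1/37))/((-2*(-2*(-⅓) - 2*⅙) - 6)²) = (-3049/3122 + 2215/37)/((-2*(⅔ - ⅓) - 6)²) = 6802417/(115514*((-2*⅓ - 6)²)) = 6802417/(115514*((-⅔ - 6)²)) = 6802417/(115514*((-20/3)²)) = 6802417/(115514*(400/9)) = (6802417/115514)*(9/400) = 61221753/46205600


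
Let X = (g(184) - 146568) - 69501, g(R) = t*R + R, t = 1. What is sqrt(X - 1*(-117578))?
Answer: I*sqrt(98123) ≈ 313.25*I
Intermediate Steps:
g(R) = 2*R (g(R) = 1*R + R = R + R = 2*R)
X = -215701 (X = (2*184 - 146568) - 69501 = (368 - 146568) - 69501 = -146200 - 69501 = -215701)
sqrt(X - 1*(-117578)) = sqrt(-215701 - 1*(-117578)) = sqrt(-215701 + 117578) = sqrt(-98123) = I*sqrt(98123)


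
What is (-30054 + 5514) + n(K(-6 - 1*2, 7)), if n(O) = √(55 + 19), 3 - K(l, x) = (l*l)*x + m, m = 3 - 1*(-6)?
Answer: -24540 + √74 ≈ -24531.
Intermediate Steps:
m = 9 (m = 3 + 6 = 9)
K(l, x) = -6 - x*l² (K(l, x) = 3 - ((l*l)*x + 9) = 3 - (l²*x + 9) = 3 - (x*l² + 9) = 3 - (9 + x*l²) = 3 + (-9 - x*l²) = -6 - x*l²)
n(O) = √74
(-30054 + 5514) + n(K(-6 - 1*2, 7)) = (-30054 + 5514) + √74 = -24540 + √74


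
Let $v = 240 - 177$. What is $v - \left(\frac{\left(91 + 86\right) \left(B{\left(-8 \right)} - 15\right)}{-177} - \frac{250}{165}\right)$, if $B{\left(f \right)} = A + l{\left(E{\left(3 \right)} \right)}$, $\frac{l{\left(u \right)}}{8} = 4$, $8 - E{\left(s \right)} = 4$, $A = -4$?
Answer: $\frac{2558}{33} \approx 77.515$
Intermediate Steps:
$E{\left(s \right)} = 4$ ($E{\left(s \right)} = 8 - 4 = 4$)
$l{\left(u \right)} = 32$ ($l{\left(u \right)} = 8 \cdot 4 = 32$)
$B{\left(f \right)} = 28$ ($B{\left(f \right)} = -4 + 32 = 28$)
$v = 63$ ($v = 240 - 177 = 63$)
$v - \left(\frac{\left(91 + 86\right) \left(B{\left(-8 \right)} - 15\right)}{-177} - \frac{250}{165}\right) = 63 - \left(\frac{\left(91 + 86\right) \left(28 - 15\right)}{-177} - \frac{250}{165}\right) = 63 - \left(177 \cdot 13 \left(- \frac{1}{177}\right) - \frac{50}{33}\right) = 63 - \left(2301 \left(- \frac{1}{177}\right) - \frac{50}{33}\right) = 63 - \left(-13 - \frac{50}{33}\right) = 63 - - \frac{479}{33} = 63 + \frac{479}{33} = \frac{2558}{33}$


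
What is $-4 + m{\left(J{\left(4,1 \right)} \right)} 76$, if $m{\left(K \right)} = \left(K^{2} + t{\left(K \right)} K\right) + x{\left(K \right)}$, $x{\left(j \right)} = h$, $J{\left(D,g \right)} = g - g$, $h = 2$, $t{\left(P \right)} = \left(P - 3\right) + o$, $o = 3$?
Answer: $148$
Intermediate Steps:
$t{\left(P \right)} = P$ ($t{\left(P \right)} = \left(P - 3\right) + 3 = \left(-3 + P\right) + 3 = P$)
$J{\left(D,g \right)} = 0$
$x{\left(j \right)} = 2$
$m{\left(K \right)} = 2 + 2 K^{2}$ ($m{\left(K \right)} = \left(K^{2} + K K\right) + 2 = \left(K^{2} + K^{2}\right) + 2 = 2 K^{2} + 2 = 2 + 2 K^{2}$)
$-4 + m{\left(J{\left(4,1 \right)} \right)} 76 = -4 + \left(2 + 2 \cdot 0^{2}\right) 76 = -4 + \left(2 + 2 \cdot 0\right) 76 = -4 + \left(2 + 0\right) 76 = -4 + 2 \cdot 76 = -4 + 152 = 148$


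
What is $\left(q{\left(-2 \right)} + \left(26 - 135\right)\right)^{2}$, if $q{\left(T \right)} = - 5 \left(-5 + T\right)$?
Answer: $5476$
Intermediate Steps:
$q{\left(T \right)} = 25 - 5 T$
$\left(q{\left(-2 \right)} + \left(26 - 135\right)\right)^{2} = \left(\left(25 - -10\right) + \left(26 - 135\right)\right)^{2} = \left(\left(25 + 10\right) + \left(26 - 135\right)\right)^{2} = \left(35 - 109\right)^{2} = \left(-74\right)^{2} = 5476$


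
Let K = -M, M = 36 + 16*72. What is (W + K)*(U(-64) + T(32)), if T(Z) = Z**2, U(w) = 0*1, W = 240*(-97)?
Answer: -25055232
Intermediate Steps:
W = -23280
U(w) = 0
M = 1188 (M = 36 + 1152 = 1188)
K = -1188 (K = -1*1188 = -1188)
(W + K)*(U(-64) + T(32)) = (-23280 - 1188)*(0 + 32**2) = -24468*(0 + 1024) = -24468*1024 = -25055232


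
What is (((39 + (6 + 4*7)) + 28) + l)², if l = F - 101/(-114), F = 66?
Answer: 366301321/12996 ≈ 28186.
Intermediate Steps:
l = 7625/114 (l = 66 - 101/(-114) = 66 - 101*(-1/114) = 66 + 101/114 = 7625/114 ≈ 66.886)
(((39 + (6 + 4*7)) + 28) + l)² = (((39 + (6 + 4*7)) + 28) + 7625/114)² = (((39 + (6 + 28)) + 28) + 7625/114)² = (((39 + 34) + 28) + 7625/114)² = ((73 + 28) + 7625/114)² = (101 + 7625/114)² = (19139/114)² = 366301321/12996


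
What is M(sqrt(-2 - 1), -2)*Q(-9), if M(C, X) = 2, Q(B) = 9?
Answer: 18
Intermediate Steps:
M(sqrt(-2 - 1), -2)*Q(-9) = 2*9 = 18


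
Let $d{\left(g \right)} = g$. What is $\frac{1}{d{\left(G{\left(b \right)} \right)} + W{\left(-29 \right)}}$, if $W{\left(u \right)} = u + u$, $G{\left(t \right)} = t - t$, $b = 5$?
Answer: $- \frac{1}{58} \approx -0.017241$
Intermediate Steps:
$G{\left(t \right)} = 0$
$W{\left(u \right)} = 2 u$
$\frac{1}{d{\left(G{\left(b \right)} \right)} + W{\left(-29 \right)}} = \frac{1}{0 + 2 \left(-29\right)} = \frac{1}{0 - 58} = \frac{1}{-58} = - \frac{1}{58}$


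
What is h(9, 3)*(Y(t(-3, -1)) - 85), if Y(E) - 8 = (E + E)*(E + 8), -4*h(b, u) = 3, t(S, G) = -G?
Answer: 177/4 ≈ 44.250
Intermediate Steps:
h(b, u) = -3/4 (h(b, u) = -1/4*3 = -3/4)
Y(E) = 8 + 2*E*(8 + E) (Y(E) = 8 + (E + E)*(E + 8) = 8 + (2*E)*(8 + E) = 8 + 2*E*(8 + E))
h(9, 3)*(Y(t(-3, -1)) - 85) = -3*((8 + 2*(-1*(-1))**2 + 16*(-1*(-1))) - 85)/4 = -3*((8 + 2*1**2 + 16*1) - 85)/4 = -3*((8 + 2*1 + 16) - 85)/4 = -3*((8 + 2 + 16) - 85)/4 = -3*(26 - 85)/4 = -3/4*(-59) = 177/4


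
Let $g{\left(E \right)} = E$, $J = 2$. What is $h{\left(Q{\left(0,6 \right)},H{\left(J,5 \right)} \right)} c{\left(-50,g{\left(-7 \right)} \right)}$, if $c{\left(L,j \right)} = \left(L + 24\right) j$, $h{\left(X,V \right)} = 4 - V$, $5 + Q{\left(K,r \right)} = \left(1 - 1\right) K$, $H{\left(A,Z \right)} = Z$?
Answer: $-182$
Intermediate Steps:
$Q{\left(K,r \right)} = -5$ ($Q{\left(K,r \right)} = -5 + \left(1 - 1\right) K = -5 + 0 K = -5 + 0 = -5$)
$c{\left(L,j \right)} = j \left(24 + L\right)$ ($c{\left(L,j \right)} = \left(24 + L\right) j = j \left(24 + L\right)$)
$h{\left(Q{\left(0,6 \right)},H{\left(J,5 \right)} \right)} c{\left(-50,g{\left(-7 \right)} \right)} = \left(4 - 5\right) \left(- 7 \left(24 - 50\right)\right) = \left(4 - 5\right) \left(\left(-7\right) \left(-26\right)\right) = \left(-1\right) 182 = -182$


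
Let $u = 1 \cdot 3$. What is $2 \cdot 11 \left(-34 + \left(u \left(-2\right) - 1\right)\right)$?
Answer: $-902$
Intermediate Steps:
$u = 3$
$2 \cdot 11 \left(-34 + \left(u \left(-2\right) - 1\right)\right) = 2 \cdot 11 \left(-34 + \left(3 \left(-2\right) - 1\right)\right) = 22 \left(-34 - 7\right) = 22 \left(-41\right) = -902$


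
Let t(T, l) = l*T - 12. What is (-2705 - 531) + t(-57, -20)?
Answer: -2108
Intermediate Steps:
t(T, l) = -12 + T*l (t(T, l) = T*l - 12 = -12 + T*l)
(-2705 - 531) + t(-57, -20) = (-2705 - 531) + (-12 - 57*(-20)) = -3236 + (-12 + 1140) = -3236 + 1128 = -2108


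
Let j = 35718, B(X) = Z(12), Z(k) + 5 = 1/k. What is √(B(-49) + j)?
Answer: √1285671/6 ≈ 188.98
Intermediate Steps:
Z(k) = -5 + 1/k
B(X) = -59/12 (B(X) = -5 + 1/12 = -59/12)
√(B(-49) + j) = √(-59/12 + 35718) = √(428557/12) = √1285671/6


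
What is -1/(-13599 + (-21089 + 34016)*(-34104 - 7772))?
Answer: 1/541344651 ≈ 1.8473e-9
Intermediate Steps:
-1/(-13599 + (-21089 + 34016)*(-34104 - 7772)) = -1/(-13599 + 12927*(-41876)) = -1/(-13599 - 541331052) = -1/(-541344651) = -1*(-1/541344651) = 1/541344651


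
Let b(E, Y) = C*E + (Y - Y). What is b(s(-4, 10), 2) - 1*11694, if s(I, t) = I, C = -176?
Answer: -10990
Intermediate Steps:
b(E, Y) = -176*E (b(E, Y) = -176*E + (Y - Y) = -176*E + 0 = -176*E)
b(s(-4, 10), 2) - 1*11694 = -176*(-4) - 1*11694 = 704 - 11694 = -10990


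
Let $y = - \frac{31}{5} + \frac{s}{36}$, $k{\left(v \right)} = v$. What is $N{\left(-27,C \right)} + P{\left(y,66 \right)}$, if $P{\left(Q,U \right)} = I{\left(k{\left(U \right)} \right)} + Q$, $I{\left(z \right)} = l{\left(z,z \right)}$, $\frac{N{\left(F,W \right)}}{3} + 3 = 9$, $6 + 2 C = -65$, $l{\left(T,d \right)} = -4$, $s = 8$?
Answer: $\frac{361}{45} \approx 8.0222$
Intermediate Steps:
$C = - \frac{71}{2}$ ($C = -3 + \frac{1}{2} \left(-65\right) = -3 - \frac{65}{2} = - \frac{71}{2} \approx -35.5$)
$y = - \frac{269}{45}$ ($y = - \frac{31}{5} + \frac{8}{36} = \left(-31\right) \frac{1}{5} + 8 \cdot \frac{1}{36} = - \frac{31}{5} + \frac{2}{9} = - \frac{269}{45} \approx -5.9778$)
$N{\left(F,W \right)} = 18$ ($N{\left(F,W \right)} = -9 + 3 \cdot 9 = -9 + 27 = 18$)
$I{\left(z \right)} = -4$
$P{\left(Q,U \right)} = -4 + Q$
$N{\left(-27,C \right)} + P{\left(y,66 \right)} = 18 - \frac{449}{45} = \frac{361}{45}$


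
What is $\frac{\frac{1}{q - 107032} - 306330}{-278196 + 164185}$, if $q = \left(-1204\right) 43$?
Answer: $\frac{48646429321}{18105402844} \approx 2.6868$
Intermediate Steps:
$q = -51772$
$\frac{\frac{1}{q - 107032} - 306330}{-278196 + 164185} = \frac{\frac{1}{-51772 - 107032} - 306330}{-278196 + 164185} = \frac{\frac{1}{-158804} - 306330}{-114011} = \left(- \frac{1}{158804} - 306330\right) \left(- \frac{1}{114011}\right) = \left(- \frac{48646429321}{158804}\right) \left(- \frac{1}{114011}\right) = \frac{48646429321}{18105402844}$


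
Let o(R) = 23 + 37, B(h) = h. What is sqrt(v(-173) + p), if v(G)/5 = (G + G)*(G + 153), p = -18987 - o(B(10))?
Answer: sqrt(15553) ≈ 124.71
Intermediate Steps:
o(R) = 60
p = -19047 (p = -18987 - 1*60 = -18987 - 60 = -19047)
v(G) = 10*G*(153 + G) (v(G) = 5*((G + G)*(G + 153)) = 5*((2*G)*(153 + G)) = 5*(2*G*(153 + G)) = 10*G*(153 + G))
sqrt(v(-173) + p) = sqrt(10*(-173)*(153 - 173) - 19047) = sqrt(10*(-173)*(-20) - 19047) = sqrt(34600 - 19047) = sqrt(15553)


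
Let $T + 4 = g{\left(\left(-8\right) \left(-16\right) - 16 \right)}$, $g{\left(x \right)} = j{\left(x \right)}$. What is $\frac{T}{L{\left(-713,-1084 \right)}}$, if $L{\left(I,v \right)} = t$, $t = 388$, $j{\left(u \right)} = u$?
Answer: $\frac{27}{97} \approx 0.27835$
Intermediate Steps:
$L{\left(I,v \right)} = 388$
$g{\left(x \right)} = x$
$T = 108$ ($T = -4 - -112 = -4 + \left(128 - 16\right) = -4 + 112 = 108$)
$\frac{T}{L{\left(-713,-1084 \right)}} = \frac{108}{388} = 108 \cdot \frac{1}{388} = \frac{27}{97}$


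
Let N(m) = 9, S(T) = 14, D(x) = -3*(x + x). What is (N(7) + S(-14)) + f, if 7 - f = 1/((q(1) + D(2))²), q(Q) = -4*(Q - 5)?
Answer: 479/16 ≈ 29.938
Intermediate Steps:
D(x) = -6*x
q(Q) = 20 - 4*Q (q(Q) = -4*(-5 + Q) = 20 - 4*Q)
f = 111/16 (f = 7 - 1/(((20 - 4*1) - 6*2)²) = 7 - 1/(((20 - 4) - 12)²) = 7 - 1/((16 - 12)²) = 7 - 1/(4²) = 7 - 1/16 = 111/16 ≈ 6.9375)
(N(7) + S(-14)) + f = (9 + 14) + 111/16 = 23 + 111/16 = 479/16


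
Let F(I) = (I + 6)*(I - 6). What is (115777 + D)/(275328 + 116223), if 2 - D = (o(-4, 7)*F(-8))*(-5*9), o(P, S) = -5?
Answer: 36493/130517 ≈ 0.27960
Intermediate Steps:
F(I) = (-6 + I)*(6 + I) (F(I) = (6 + I)*(-6 + I) = (-6 + I)*(6 + I))
D = -6298 (D = 2 - (-5*(-36 + (-8)**2))*(-5*9) = 2 - (-5*(-36 + 64))*(-45) = 2 - (-5*28)*(-45) = 2 - (-140)*(-45) = 2 - 1*6300 = 2 - 6300 = -6298)
(115777 + D)/(275328 + 116223) = (115777 - 6298)/(275328 + 116223) = 109479/391551 = 109479*(1/391551) = 36493/130517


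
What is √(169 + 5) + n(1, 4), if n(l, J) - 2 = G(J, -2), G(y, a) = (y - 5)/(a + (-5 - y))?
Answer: 23/11 + √174 ≈ 15.282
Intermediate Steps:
G(y, a) = (-5 + y)/(-5 + a - y)
n(l, J) = 2 + (5 - J)/(7 + J) (n(l, J) = 2 + (5 - J)/(5 + J - 1*(-2)) = 2 + (5 - J)/(5 + J + 2) = 2 + (5 - J)/(7 + J))
√(169 + 5) + n(1, 4) = √(169 + 5) + (19 + 4)/(7 + 4) = √174 + 23/11 = 23/11 + √174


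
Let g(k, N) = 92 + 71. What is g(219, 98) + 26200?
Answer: 26363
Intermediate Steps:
g(k, N) = 163
g(219, 98) + 26200 = 163 + 26200 = 26363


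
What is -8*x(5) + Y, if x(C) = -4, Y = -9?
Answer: 23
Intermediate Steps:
-8*x(5) + Y = -8*(-4) - 9 = 32 - 9 = 23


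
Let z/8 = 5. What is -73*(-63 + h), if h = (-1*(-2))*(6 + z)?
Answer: -2117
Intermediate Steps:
z = 40 (z = 8*5 = 40)
h = 92 (h = (-1*(-2))*(6 + 40) = 2*46 = 92)
-73*(-63 + h) = -73*(-63 + 92) = -73*29 = -2117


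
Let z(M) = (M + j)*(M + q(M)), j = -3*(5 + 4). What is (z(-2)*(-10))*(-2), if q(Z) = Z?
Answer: 2320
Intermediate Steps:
j = -27 (j = -3*9 = -27)
z(M) = 2*M*(-27 + M) (z(M) = (M - 27)*(M + M) = (-27 + M)*(2*M) = 2*M*(-27 + M))
(z(-2)*(-10))*(-2) = ((2*(-2)*(-27 - 2))*(-10))*(-2) = ((2*(-2)*(-29))*(-10))*(-2) = (116*(-10))*(-2) = -1160*(-2) = 2320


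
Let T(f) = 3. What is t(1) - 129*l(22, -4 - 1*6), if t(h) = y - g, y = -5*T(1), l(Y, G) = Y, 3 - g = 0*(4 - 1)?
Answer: -2856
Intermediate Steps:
g = 3 (g = 3 - 0*(4 - 1) = 3 - 0*3 = 3 - 1*0 = 3 + 0 = 3)
y = -15 (y = -5*3 = -15)
t(h) = -18 (t(h) = -15 - 1*3 = -15 - 3 = -18)
t(1) - 129*l(22, -4 - 1*6) = -18 - 129*22 = -18 - 2838 = -2856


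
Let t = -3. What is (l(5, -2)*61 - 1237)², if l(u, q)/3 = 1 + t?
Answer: 2569609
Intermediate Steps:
l(u, q) = -6 (l(u, q) = 3*(1 - 3) = 3*(-2) = -6)
(l(5, -2)*61 - 1237)² = (-6*61 - 1237)² = (-366 - 1237)² = (-1603)² = 2569609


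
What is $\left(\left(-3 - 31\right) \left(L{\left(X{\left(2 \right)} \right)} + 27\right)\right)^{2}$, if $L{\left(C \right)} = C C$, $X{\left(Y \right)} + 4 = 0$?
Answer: $2137444$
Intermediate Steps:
$X{\left(Y \right)} = -4$ ($X{\left(Y \right)} = -4 + 0 = -4$)
$L{\left(C \right)} = C^{2}$
$\left(\left(-3 - 31\right) \left(L{\left(X{\left(2 \right)} \right)} + 27\right)\right)^{2} = \left(\left(-3 - 31\right) \left(\left(-4\right)^{2} + 27\right)\right)^{2} = \left(- 34 \left(16 + 27\right)\right)^{2} = \left(\left(-34\right) 43\right)^{2} = \left(-1462\right)^{2} = 2137444$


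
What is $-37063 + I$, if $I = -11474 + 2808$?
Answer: $-45729$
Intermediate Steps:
$I = -8666$
$-37063 + I = -37063 - 8666 = -45729$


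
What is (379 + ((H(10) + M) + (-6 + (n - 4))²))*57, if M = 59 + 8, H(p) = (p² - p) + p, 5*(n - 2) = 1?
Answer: 864747/25 ≈ 34590.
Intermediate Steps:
n = 11/5 (n = 2 + (⅕)*1 = 2 + ⅕ = 11/5 ≈ 2.2000)
H(p) = p²
M = 67
(379 + ((H(10) + M) + (-6 + (n - 4))²))*57 = (379 + ((10² + 67) + (-6 + (11/5 - 4))²))*57 = (379 + ((100 + 67) + (-6 - 9/5)²))*57 = (379 + (167 + (-39/5)²))*57 = (379 + (167 + 1521/25))*57 = (379 + 5696/25)*57 = (15171/25)*57 = 864747/25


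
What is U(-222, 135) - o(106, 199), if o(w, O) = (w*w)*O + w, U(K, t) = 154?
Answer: -2235916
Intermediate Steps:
o(w, O) = w + O*w**2 (o(w, O) = w**2*O + w = O*w**2 + w = w + O*w**2)
U(-222, 135) - o(106, 199) = 154 - 106*(1 + 199*106) = 154 - 106*(1 + 21094) = 154 - 106*21095 = 154 - 1*2236070 = 154 - 2236070 = -2235916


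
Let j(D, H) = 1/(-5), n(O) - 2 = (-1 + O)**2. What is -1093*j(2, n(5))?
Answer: 1093/5 ≈ 218.60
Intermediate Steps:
n(O) = 2 + (-1 + O)**2
j(D, H) = -1/5
-1093*j(2, n(5)) = -1093*(-1/5) = 1093/5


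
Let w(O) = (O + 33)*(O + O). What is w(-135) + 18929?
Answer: 46469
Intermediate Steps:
w(O) = 2*O*(33 + O) (w(O) = (33 + O)*(2*O) = 2*O*(33 + O))
w(-135) + 18929 = 2*(-135)*(33 - 135) + 18929 = 2*(-135)*(-102) + 18929 = 27540 + 18929 = 46469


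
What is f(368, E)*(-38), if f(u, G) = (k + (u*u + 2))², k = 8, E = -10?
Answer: -697009997528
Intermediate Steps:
f(u, G) = (10 + u²)² (f(u, G) = (8 + (u*u + 2))² = (8 + (u² + 2))² = (8 + (2 + u²))² = (10 + u²)²)
f(368, E)*(-38) = (10 + 368²)²*(-38) = (10 + 135424)²*(-38) = 135434²*(-38) = 18342368356*(-38) = -697009997528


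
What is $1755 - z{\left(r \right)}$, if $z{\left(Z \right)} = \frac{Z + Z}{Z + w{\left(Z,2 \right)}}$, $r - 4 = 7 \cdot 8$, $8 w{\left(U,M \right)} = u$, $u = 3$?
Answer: $\frac{282235}{161} \approx 1753.0$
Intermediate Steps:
$w{\left(U,M \right)} = \frac{3}{8}$ ($w{\left(U,M \right)} = \frac{1}{8} \cdot 3 = \frac{3}{8}$)
$r = 60$ ($r = 4 + 7 \cdot 8 = 4 + 56 = 60$)
$z{\left(Z \right)} = \frac{2 Z}{\frac{3}{8} + Z}$ ($z{\left(Z \right)} = \frac{Z + Z}{Z + \frac{3}{8}} = \frac{2 Z}{\frac{3}{8} + Z}$)
$1755 - z{\left(r \right)} = 1755 - 16 \cdot 60 \frac{1}{3 + 8 \cdot 60} = 1755 - 16 \cdot 60 \frac{1}{3 + 480} = 1755 - 16 \cdot 60 \cdot \frac{1}{483} = 1755 - \frac{320}{161} = \frac{282235}{161}$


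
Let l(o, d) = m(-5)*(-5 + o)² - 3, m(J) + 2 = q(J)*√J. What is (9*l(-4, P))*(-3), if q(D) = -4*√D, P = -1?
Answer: -39285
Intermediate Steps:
m(J) = -2 - 4*J (m(J) = -2 + (-4*√J)*√J = -2 - 4*J)
l(o, d) = -3 + 18*(-5 + o)² (l(o, d) = (-2 - 4*(-5))*(-5 + o)² - 3 = (-2 + 20)*(-5 + o)² - 3 = 18*(-5 + o)² - 3 = -3 + 18*(-5 + o)²)
(9*l(-4, P))*(-3) = (9*(-3 + 18*(-5 - 4)²))*(-3) = (9*(-3 + 18*(-9)²))*(-3) = (9*(-3 + 18*81))*(-3) = (9*(-3 + 1458))*(-3) = (9*1455)*(-3) = 13095*(-3) = -39285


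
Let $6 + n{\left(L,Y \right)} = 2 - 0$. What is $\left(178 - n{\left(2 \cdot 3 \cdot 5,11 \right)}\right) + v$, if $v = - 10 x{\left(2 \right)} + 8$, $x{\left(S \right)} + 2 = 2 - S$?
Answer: $210$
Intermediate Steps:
$x{\left(S \right)} = - S$ ($x{\left(S \right)} = -2 - \left(-2 + S\right) = - S$)
$n{\left(L,Y \right)} = -4$ ($n{\left(L,Y \right)} = -6 + \left(2 - 0\right) = -6 + \left(2 + 0\right) = -6 + 2 = -4$)
$v = 28$ ($v = - 10 \left(\left(-1\right) 2\right) + 8 = \left(-10\right) \left(-2\right) + 8 = 20 + 8 = 28$)
$\left(178 - n{\left(2 \cdot 3 \cdot 5,11 \right)}\right) + v = \left(178 - -4\right) + 28 = \left(178 + 4\right) + 28 = 182 + 28 = 210$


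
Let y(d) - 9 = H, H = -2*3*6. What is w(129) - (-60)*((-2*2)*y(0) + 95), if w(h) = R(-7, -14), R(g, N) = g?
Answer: 12173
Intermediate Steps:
w(h) = -7
H = -36 (H = -6*6 = -36)
y(d) = -27 (y(d) = 9 - 36 = -27)
w(129) - (-60)*((-2*2)*y(0) + 95) = -7 - (-60)*(-2*2*(-27) + 95) = -7 - (-60)*(-4*(-27) + 95) = -7 - (-60)*(108 + 95) = -7 - (-60)*203 = -7 - 1*(-12180) = -7 + 12180 = 12173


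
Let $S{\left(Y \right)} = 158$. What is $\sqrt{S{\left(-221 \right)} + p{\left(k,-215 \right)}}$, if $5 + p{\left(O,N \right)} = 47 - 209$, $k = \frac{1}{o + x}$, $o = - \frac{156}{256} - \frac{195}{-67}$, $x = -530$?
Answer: $3 i \approx 3.0 i$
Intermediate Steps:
$o = \frac{9867}{4288}$ ($o = \left(-156\right) \frac{1}{256} - - \frac{195}{67} = - \frac{39}{64} + \frac{195}{67} = \frac{9867}{4288} \approx 2.3011$)
$k = - \frac{4288}{2262773}$ ($k = \frac{1}{\frac{9867}{4288} - 530} = \frac{1}{- \frac{2262773}{4288}} = - \frac{4288}{2262773} \approx -0.001895$)
$p{\left(O,N \right)} = -167$ ($p{\left(O,N \right)} = -5 + \left(47 - 209\right) = -5 - 162 = -167$)
$\sqrt{S{\left(-221 \right)} + p{\left(k,-215 \right)}} = \sqrt{158 - 167} = \sqrt{-9} = 3 i$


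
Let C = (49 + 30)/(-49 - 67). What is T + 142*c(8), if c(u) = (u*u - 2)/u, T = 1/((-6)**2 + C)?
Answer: 9017729/8194 ≈ 1100.5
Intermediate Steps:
C = -79/116 (C = 79/(-116) = 79*(-1/116) = -79/116 ≈ -0.68103)
T = 116/4097 (T = 1/((-6)**2 - 79/116) = 1/(36 - 79/116) = 1/(4097/116) = 116/4097 ≈ 0.028313)
c(u) = (-2 + u**2)/u (c(u) = (u**2 - 2)/u = (-2 + u**2)/u)
T + 142*c(8) = 116/4097 + 142*(8 - 2/8) = 116/4097 + 142*(8 - 2*1/8) = 116/4097 + 142*(8 - 1/4) = 116/4097 + 142*(31/4) = 116/4097 + 2201/2 = 9017729/8194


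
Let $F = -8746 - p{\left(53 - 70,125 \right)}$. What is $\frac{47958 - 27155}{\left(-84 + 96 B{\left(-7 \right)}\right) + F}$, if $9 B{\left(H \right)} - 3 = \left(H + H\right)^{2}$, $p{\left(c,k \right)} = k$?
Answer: $- \frac{62409}{20497} \approx -3.0448$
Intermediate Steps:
$B{\left(H \right)} = \frac{1}{3} + \frac{4 H^{2}}{9}$ ($B{\left(H \right)} = \frac{1}{3} + \frac{\left(H + H\right)^{2}}{9} = \frac{1}{3} + \frac{\left(2 H\right)^{2}}{9} = \frac{1}{3} + \frac{4 H^{2}}{9}$)
$F = -8871$ ($F = -8746 - 125 = -8871$)
$\frac{47958 - 27155}{\left(-84 + 96 B{\left(-7 \right)}\right) + F} = \frac{47958 - 27155}{\left(-84 + 96 \left(\frac{1}{3} + \frac{4 \left(-7\right)^{2}}{9}\right)\right) - 8871} = \frac{20803}{\left(-84 + 96 \left(\frac{1}{3} + \frac{4}{9} \cdot 49\right)\right) - 8871} = \frac{20803}{\left(-84 + 96 \left(\frac{1}{3} + \frac{196}{9}\right)\right) - 8871} = \frac{20803}{\left(-84 + 96 \cdot \frac{199}{9}\right) - 8871} = \frac{20803}{\left(-84 + \frac{6368}{3}\right) - 8871} = \frac{20803}{\frac{6116}{3} - 8871} = \frac{20803}{- \frac{20497}{3}} = 20803 \left(- \frac{3}{20497}\right) = - \frac{62409}{20497}$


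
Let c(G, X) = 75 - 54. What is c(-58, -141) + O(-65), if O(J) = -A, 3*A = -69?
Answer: 44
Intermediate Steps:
A = -23 (A = (⅓)*(-69) = -23)
O(J) = 23 (O(J) = -1*(-23) = 23)
c(G, X) = 21
c(-58, -141) + O(-65) = 21 + 23 = 44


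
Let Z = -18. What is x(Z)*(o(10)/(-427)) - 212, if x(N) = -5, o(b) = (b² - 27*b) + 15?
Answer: -91299/427 ≈ -213.81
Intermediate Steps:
o(b) = 15 + b² - 27*b
x(Z)*(o(10)/(-427)) - 212 = -5*(15 + 10² - 27*10)/(-427) - 212 = -5*(15 + 100 - 270)*(-1)/427 - 212 = -(-775)*(-1)/427 - 212 = -5*155/427 - 212 = -775/427 - 212 = -91299/427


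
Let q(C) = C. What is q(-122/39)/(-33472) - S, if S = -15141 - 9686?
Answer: 16204682269/652704 ≈ 24827.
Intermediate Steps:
S = -24827
q(-122/39)/(-33472) - S = -122/39/(-33472) - 1*(-24827) = -122*1/39*(-1/33472) + 24827 = -122/39*(-1/33472) + 24827 = 61/652704 + 24827 = 16204682269/652704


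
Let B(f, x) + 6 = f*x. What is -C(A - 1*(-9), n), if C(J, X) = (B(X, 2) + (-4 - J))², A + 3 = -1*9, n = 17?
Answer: -729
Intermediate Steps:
A = -12 (A = -3 - 1*9 = -3 - 9 = -12)
B(f, x) = -6 + f*x
C(J, X) = (-10 - J + 2*X)² (C(J, X) = ((-6 + X*2) + (-4 - J))² = ((-6 + 2*X) + (-4 - J))² = (-10 - J + 2*X)²)
-C(A - 1*(-9), n) = -(10 + (-12 - 1*(-9)) - 2*17)² = -(10 + (-12 + 9) - 34)² = -(10 - 3 - 34)² = -1*(-27)² = -1*729 = -729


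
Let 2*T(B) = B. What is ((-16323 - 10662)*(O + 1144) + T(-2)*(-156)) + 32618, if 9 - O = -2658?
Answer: -102807061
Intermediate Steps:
O = 2667 (O = 9 - 1*(-2658) = 9 + 2658 = 2667)
T(B) = B/2
((-16323 - 10662)*(O + 1144) + T(-2)*(-156)) + 32618 = ((-16323 - 10662)*(2667 + 1144) + ((1/2)*(-2))*(-156)) + 32618 = (-26985*3811 - 1*(-156)) + 32618 = (-102839835 + 156) + 32618 = -102839679 + 32618 = -102807061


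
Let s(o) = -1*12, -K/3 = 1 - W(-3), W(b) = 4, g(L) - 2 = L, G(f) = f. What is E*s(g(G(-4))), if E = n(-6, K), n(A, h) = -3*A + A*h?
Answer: 432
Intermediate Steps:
g(L) = 2 + L
K = 9 (K = -3*(1 - 1*4) = -3*(1 - 4) = -3*(-3) = 9)
s(o) = -12
E = -36 (E = -6*(-3 + 9) = -6*6 = -36)
E*s(g(G(-4))) = -36*(-12) = 432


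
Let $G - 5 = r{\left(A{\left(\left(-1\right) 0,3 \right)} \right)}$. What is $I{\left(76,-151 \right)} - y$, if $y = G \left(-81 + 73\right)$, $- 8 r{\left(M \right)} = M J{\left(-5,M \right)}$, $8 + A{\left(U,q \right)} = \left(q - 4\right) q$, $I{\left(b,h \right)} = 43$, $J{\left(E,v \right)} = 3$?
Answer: $116$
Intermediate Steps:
$A{\left(U,q \right)} = -8 + q \left(-4 + q\right)$ ($A{\left(U,q \right)} = -8 + \left(q - 4\right) q = -8 + \left(-4 + q\right) q = -8 + q \left(-4 + q\right)$)
$r{\left(M \right)} = - \frac{3 M}{8}$ ($r{\left(M \right)} = - \frac{M 3}{8} = - \frac{3 M}{8}$)
$G = \frac{73}{8}$ ($G = 5 - \frac{3 \left(-8 + 3^{2} - 12\right)}{8} = 5 - \frac{3 \left(-8 + 9 - 12\right)}{8} = 5 - - \frac{33}{8} = 5 + \frac{33}{8} = \frac{73}{8} \approx 9.125$)
$y = -73$ ($y = \frac{73 \left(-81 + 73\right)}{8} = \frac{73}{8} \left(-8\right) = -73$)
$I{\left(76,-151 \right)} - y = 43 - -73 = 43 + 73 = 116$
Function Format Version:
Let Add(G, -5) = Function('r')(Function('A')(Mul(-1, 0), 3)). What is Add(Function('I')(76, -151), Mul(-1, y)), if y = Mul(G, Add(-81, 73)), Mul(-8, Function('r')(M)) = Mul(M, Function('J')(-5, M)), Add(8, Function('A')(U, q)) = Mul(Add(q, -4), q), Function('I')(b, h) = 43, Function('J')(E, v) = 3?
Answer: 116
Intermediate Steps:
Function('A')(U, q) = Add(-8, Mul(q, Add(-4, q))) (Function('A')(U, q) = Add(-8, Mul(Add(q, -4), q)) = Add(-8, Mul(Add(-4, q), q)) = Add(-8, Mul(q, Add(-4, q))))
Function('r')(M) = Mul(Rational(-3, 8), M) (Function('r')(M) = Mul(Rational(-1, 8), Mul(M, 3)) = Mul(Rational(-1, 8), Mul(3, M)) = Mul(Rational(-3, 8), M))
G = Rational(73, 8) (G = Add(5, Mul(Rational(-3, 8), Add(-8, Pow(3, 2), Mul(-4, 3)))) = Add(5, Mul(Rational(-3, 8), Add(-8, 9, -12))) = Add(5, Mul(Rational(-3, 8), -11)) = Add(5, Rational(33, 8)) = Rational(73, 8) ≈ 9.1250)
y = -73 (y = Mul(Rational(73, 8), Add(-81, 73)) = Mul(Rational(73, 8), -8) = -73)
Add(Function('I')(76, -151), Mul(-1, y)) = Add(43, Mul(-1, -73)) = Add(43, 73) = 116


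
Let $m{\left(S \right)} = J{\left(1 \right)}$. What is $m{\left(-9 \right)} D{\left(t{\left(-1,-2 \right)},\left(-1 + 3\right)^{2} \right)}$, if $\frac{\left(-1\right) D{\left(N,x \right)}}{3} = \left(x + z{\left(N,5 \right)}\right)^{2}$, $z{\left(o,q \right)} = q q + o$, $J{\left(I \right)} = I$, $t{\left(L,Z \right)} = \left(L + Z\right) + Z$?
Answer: $-1728$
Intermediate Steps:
$t{\left(L,Z \right)} = L + 2 Z$
$m{\left(S \right)} = 1$
$z{\left(o,q \right)} = o + q^{2}$ ($z{\left(o,q \right)} = q^{2} + o = o + q^{2}$)
$D{\left(N,x \right)} = - 3 \left(25 + N + x\right)^{2}$ ($D{\left(N,x \right)} = - 3 \left(x + \left(N + 5^{2}\right)\right)^{2} = - 3 \left(x + \left(N + 25\right)\right)^{2} = - 3 \left(x + \left(25 + N\right)\right)^{2} = - 3 \left(25 + N + x\right)^{2}$)
$m{\left(-9 \right)} D{\left(t{\left(-1,-2 \right)},\left(-1 + 3\right)^{2} \right)} = 1 \left(- 3 \left(25 + \left(-1 + 2 \left(-2\right)\right) + \left(-1 + 3\right)^{2}\right)^{2}\right) = 1 \left(- 3 \left(25 - 5 + 2^{2}\right)^{2}\right) = 1 \left(- 3 \left(25 - 5 + 4\right)^{2}\right) = 1 \left(- 3 \cdot 24^{2}\right) = 1 \left(\left(-3\right) 576\right) = 1 \left(-1728\right) = -1728$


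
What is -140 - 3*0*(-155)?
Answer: -140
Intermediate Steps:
-140 - 3*0*(-155) = -140 + 0*(-155) = -140 + 0 = -140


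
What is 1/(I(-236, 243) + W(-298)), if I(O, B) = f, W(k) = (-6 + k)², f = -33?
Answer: 1/92383 ≈ 1.0825e-5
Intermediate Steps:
I(O, B) = -33
1/(I(-236, 243) + W(-298)) = 1/(-33 + (-6 - 298)²) = 1/(-33 + (-304)²) = 1/(-33 + 92416) = 1/92383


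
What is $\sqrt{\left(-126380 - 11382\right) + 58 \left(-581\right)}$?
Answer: $2 i \sqrt{42865} \approx 414.08 i$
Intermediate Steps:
$\sqrt{\left(-126380 - 11382\right) + 58 \left(-581\right)} = \sqrt{-137762 - 33698} = \sqrt{-171460} = 2 i \sqrt{42865}$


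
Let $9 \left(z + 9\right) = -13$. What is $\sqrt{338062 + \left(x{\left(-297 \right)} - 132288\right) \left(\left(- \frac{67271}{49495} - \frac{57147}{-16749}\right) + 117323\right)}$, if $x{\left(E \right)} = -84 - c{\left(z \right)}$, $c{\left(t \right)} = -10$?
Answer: $\frac{2 i \sqrt{296443919232872194731911535}}{276330585} \approx 1.2462 \cdot 10^{5} i$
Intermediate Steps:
$z = - \frac{94}{9}$ ($z = -9 + \frac{1}{9} \left(-13\right) = -9 - \frac{13}{9} = - \frac{94}{9} \approx -10.444$)
$x{\left(E \right)} = -74$ ($x{\left(E \right)} = -84 - -10 = -84 + 10 = -74$)
$\sqrt{338062 + \left(x{\left(-297 \right)} - 132288\right) \left(\left(- \frac{67271}{49495} - \frac{57147}{-16749}\right) + 117323\right)} = \sqrt{338062 + \left(-74 - 132288\right) \left(\left(- \frac{67271}{49495} - \frac{57147}{-16749}\right) + 117323\right)} = \sqrt{338062 - 132362 \left(\left(\left(-67271\right) \frac{1}{49495} - - \frac{19049}{5583}\right) + 117323\right)} = \sqrt{338062 - 132362 \left(\left(- \frac{67271}{49495} + \frac{19049}{5583}\right) + 117323\right)} = \sqrt{338062 - 132362 \left(\frac{567256262}{276330585} + 117323\right)} = \sqrt{338062 - \frac{4291242284562482554}{276330585}} = \sqrt{- \frac{4291148867692256284}{276330585}} = \frac{2 i \sqrt{296443919232872194731911535}}{276330585}$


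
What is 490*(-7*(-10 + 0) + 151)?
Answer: 108290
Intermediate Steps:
490*(-7*(-10 + 0) + 151) = 490*(-7*(-10) + 151) = 490*(70 + 151) = 490*221 = 108290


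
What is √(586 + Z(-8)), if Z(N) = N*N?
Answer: 5*√26 ≈ 25.495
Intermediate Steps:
Z(N) = N²
√(586 + Z(-8)) = √(586 + (-8)²) = √(586 + 64) = √650 = 5*√26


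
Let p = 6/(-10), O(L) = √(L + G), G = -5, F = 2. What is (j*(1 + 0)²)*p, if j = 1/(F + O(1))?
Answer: -3/20 + 3*I/20 ≈ -0.15 + 0.15*I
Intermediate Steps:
O(L) = √(-5 + L) (O(L) = √(L - 5) = √(-5 + L))
p = -⅗ (p = 6*(-⅒) = -⅗ ≈ -0.60000)
j = (2 - 2*I)/8 (j = 1/(2 + √(-5 + 1)) = 1/(2 + √(-4)) = 1/(2 + 2*I) = (2 - 2*I)/8 ≈ 0.25 - 0.25*I)
(j*(1 + 0)²)*p = ((¼ - I/4)*(1 + 0)²)*(-⅗) = ((¼ - I/4)*1²)*(-⅗) = ((¼ - I/4)*1)*(-⅗) = (¼ - I/4)*(-⅗) = -3/20 + 3*I/20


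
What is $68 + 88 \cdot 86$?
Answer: $7636$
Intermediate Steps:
$68 + 88 \cdot 86 = 68 + 7568 = 7636$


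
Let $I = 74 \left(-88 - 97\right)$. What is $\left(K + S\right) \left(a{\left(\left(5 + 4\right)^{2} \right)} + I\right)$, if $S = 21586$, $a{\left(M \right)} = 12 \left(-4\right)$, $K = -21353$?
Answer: $-3200954$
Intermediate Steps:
$a{\left(M \right)} = -48$
$I = -13690$ ($I = 74 \left(-185\right) = -13690$)
$\left(K + S\right) \left(a{\left(\left(5 + 4\right)^{2} \right)} + I\right) = \left(-21353 + 21586\right) \left(-48 - 13690\right) = 233 \left(-13738\right) = -3200954$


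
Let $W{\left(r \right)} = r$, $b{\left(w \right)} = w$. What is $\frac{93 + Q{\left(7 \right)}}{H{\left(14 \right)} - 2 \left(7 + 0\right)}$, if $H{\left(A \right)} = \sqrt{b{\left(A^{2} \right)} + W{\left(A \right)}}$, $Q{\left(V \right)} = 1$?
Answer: $94 + \frac{47 \sqrt{210}}{7} \approx 191.3$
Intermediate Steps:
$H{\left(A \right)} = \sqrt{A + A^{2}}$ ($H{\left(A \right)} = \sqrt{A^{2} + A} = \sqrt{A + A^{2}}$)
$\frac{93 + Q{\left(7 \right)}}{H{\left(14 \right)} - 2 \left(7 + 0\right)} = \frac{93 + 1}{\sqrt{14 \left(1 + 14\right)} - 2 \left(7 + 0\right)} = \frac{94}{\sqrt{14 \cdot 15} - 14} = \frac{94}{\sqrt{210} - 14} = \frac{94}{-14 + \sqrt{210}}$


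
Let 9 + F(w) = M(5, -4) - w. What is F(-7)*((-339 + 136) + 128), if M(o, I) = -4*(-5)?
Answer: -1350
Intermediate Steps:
M(o, I) = 20
F(w) = 11 - w (F(w) = -9 + (20 - w) = 11 - w)
F(-7)*((-339 + 136) + 128) = (11 - 1*(-7))*((-339 + 136) + 128) = (11 + 7)*(-203 + 128) = 18*(-75) = -1350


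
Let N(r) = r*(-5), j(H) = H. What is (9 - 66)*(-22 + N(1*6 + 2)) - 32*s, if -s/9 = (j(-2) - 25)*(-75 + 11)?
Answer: 501198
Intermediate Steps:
s = -15552 (s = -9*(-2 - 25)*(-75 + 11) = -(-243)*(-64) = -9*1728 = -15552)
N(r) = -5*r
(9 - 66)*(-22 + N(1*6 + 2)) - 32*s = (9 - 66)*(-22 - 5*(1*6 + 2)) - 32*(-15552) = -57*(-22 - 5*(6 + 2)) + 497664 = -57*(-22 - 5*8) + 497664 = -57*(-22 - 40) + 497664 = -57*(-62) + 497664 = 3534 + 497664 = 501198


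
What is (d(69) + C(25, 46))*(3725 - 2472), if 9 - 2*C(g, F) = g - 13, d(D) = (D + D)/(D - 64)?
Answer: 327033/10 ≈ 32703.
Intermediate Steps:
d(D) = 2*D/(-64 + D) (d(D) = (2*D)/(-64 + D) = 2*D/(-64 + D))
C(g, F) = 11 - g/2 (C(g, F) = 9/2 - (g - 13)/2 = 9/2 - (-13 + g)/2 = 9/2 + (13/2 - g/2) = 11 - g/2)
(d(69) + C(25, 46))*(3725 - 2472) = (2*69/(-64 + 69) + (11 - 1/2*25))*(3725 - 2472) = (2*69/5 + (11 - 25/2))*1253 = (2*69*(1/5) - 3/2)*1253 = (138/5 - 3/2)*1253 = (261/10)*1253 = 327033/10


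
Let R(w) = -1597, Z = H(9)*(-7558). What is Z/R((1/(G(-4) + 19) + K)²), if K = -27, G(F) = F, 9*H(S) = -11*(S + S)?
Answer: -166276/1597 ≈ -104.12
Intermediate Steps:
H(S) = -22*S/9 (H(S) = (-11*(S + S))/9 = (-22*S)/9 = -22*S/9)
Z = 166276 (Z = -22/9*9*(-7558) = -22*(-7558) = 166276)
Z/R((1/(G(-4) + 19) + K)²) = 166276/(-1597) = 166276*(-1/1597) = -166276/1597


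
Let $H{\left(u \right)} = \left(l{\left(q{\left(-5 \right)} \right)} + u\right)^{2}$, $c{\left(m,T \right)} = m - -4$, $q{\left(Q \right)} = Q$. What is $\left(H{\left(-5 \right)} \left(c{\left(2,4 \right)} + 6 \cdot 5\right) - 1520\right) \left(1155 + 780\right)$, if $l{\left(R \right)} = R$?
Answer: $4024800$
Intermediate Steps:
$c{\left(m,T \right)} = 4 + m$ ($c{\left(m,T \right)} = m + 4 = 4 + m$)
$H{\left(u \right)} = \left(-5 + u\right)^{2}$
$\left(H{\left(-5 \right)} \left(c{\left(2,4 \right)} + 6 \cdot 5\right) - 1520\right) \left(1155 + 780\right) = \left(\left(-5 - 5\right)^{2} \left(\left(4 + 2\right) + 6 \cdot 5\right) - 1520\right) \left(1155 + 780\right) = \left(\left(-10\right)^{2} \left(6 + 30\right) - 1520\right) 1935 = \left(100 \cdot 36 - 1520\right) 1935 = \left(3600 - 1520\right) 1935 = 2080 \cdot 1935 = 4024800$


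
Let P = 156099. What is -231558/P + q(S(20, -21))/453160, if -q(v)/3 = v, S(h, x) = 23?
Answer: -34981198037/23579274280 ≈ -1.4836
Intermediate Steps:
q(v) = -3*v
-231558/P + q(S(20, -21))/453160 = -231558/156099 - 3*23/453160 = -231558*1/156099 - 69*1/453160 = -77186/52033 - 69/453160 = -34981198037/23579274280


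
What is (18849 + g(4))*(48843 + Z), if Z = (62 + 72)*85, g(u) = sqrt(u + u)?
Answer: 1135331817 + 120466*sqrt(2) ≈ 1.1355e+9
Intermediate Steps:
g(u) = sqrt(2)*sqrt(u) (g(u) = sqrt(2*u) = sqrt(2)*sqrt(u))
Z = 11390 (Z = 134*85 = 11390)
(18849 + g(4))*(48843 + Z) = (18849 + sqrt(2)*sqrt(4))*(48843 + 11390) = (18849 + sqrt(2)*2)*60233 = (18849 + 2*sqrt(2))*60233 = 1135331817 + 120466*sqrt(2)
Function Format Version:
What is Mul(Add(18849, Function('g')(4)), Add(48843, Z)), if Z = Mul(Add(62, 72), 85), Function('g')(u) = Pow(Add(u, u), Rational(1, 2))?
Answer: Add(1135331817, Mul(120466, Pow(2, Rational(1, 2)))) ≈ 1.1355e+9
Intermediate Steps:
Function('g')(u) = Mul(Pow(2, Rational(1, 2)), Pow(u, Rational(1, 2))) (Function('g')(u) = Pow(Mul(2, u), Rational(1, 2)) = Mul(Pow(2, Rational(1, 2)), Pow(u, Rational(1, 2))))
Z = 11390 (Z = Mul(134, 85) = 11390)
Mul(Add(18849, Function('g')(4)), Add(48843, Z)) = Mul(Add(18849, Mul(Pow(2, Rational(1, 2)), Pow(4, Rational(1, 2)))), Add(48843, 11390)) = Mul(Add(18849, Mul(Pow(2, Rational(1, 2)), 2)), 60233) = Mul(Add(18849, Mul(2, Pow(2, Rational(1, 2)))), 60233) = Add(1135331817, Mul(120466, Pow(2, Rational(1, 2))))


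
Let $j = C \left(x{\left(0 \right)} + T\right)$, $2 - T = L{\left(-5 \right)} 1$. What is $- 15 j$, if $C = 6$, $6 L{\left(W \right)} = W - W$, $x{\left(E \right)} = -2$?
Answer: $0$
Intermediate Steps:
$L{\left(W \right)} = 0$ ($L{\left(W \right)} = \frac{W - W}{6} = \frac{1}{6} \cdot 0 = 0$)
$T = 2$ ($T = 2 - 0 \cdot 1 = 2 - 0 = 2 + 0 = 2$)
$j = 0$ ($j = 6 \left(-2 + 2\right) = 6 \cdot 0 = 0$)
$- 15 j = \left(-15\right) 0 = 0$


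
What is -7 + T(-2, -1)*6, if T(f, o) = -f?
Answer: 5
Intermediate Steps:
-7 + T(-2, -1)*6 = -7 - 1*(-2)*6 = -7 + 2*6 = -7 + 12 = 5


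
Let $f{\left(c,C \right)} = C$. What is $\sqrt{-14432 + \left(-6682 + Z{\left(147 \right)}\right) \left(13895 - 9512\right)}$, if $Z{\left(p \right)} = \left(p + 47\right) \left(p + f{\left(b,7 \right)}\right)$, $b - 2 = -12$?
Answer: $\sqrt{101644870} \approx 10082.0$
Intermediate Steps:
$b = -10$ ($b = 2 - 12 = -10$)
$Z{\left(p \right)} = \left(7 + p\right) \left(47 + p\right)$ ($Z{\left(p \right)} = \left(p + 47\right) \left(p + 7\right) = \left(47 + p\right) \left(7 + p\right) = \left(7 + p\right) \left(47 + p\right)$)
$\sqrt{-14432 + \left(-6682 + Z{\left(147 \right)}\right) \left(13895 - 9512\right)} = \sqrt{-14432 + \left(-6682 + \left(329 + 147^{2} + 54 \cdot 147\right)\right) \left(13895 - 9512\right)} = \sqrt{-14432 + \left(-6682 + \left(329 + 21609 + 7938\right)\right) 4383} = \sqrt{-14432 + \left(-6682 + 29876\right) 4383} = \sqrt{-14432 + 23194 \cdot 4383} = \sqrt{-14432 + 101659302} = \sqrt{101644870}$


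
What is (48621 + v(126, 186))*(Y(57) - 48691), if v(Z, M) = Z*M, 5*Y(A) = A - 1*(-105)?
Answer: -17530963701/5 ≈ -3.5062e+9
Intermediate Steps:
Y(A) = 21 + A/5 (Y(A) = (A - 1*(-105))/5 = (A + 105)/5 = (105 + A)/5 = 21 + A/5)
v(Z, M) = M*Z
(48621 + v(126, 186))*(Y(57) - 48691) = (48621 + 186*126)*((21 + (1/5)*57) - 48691) = (48621 + 23436)*((21 + 57/5) - 48691) = 72057*(162/5 - 48691) = 72057*(-243293/5) = -17530963701/5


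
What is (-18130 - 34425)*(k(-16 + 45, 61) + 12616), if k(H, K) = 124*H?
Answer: -852021660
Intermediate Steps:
(-18130 - 34425)*(k(-16 + 45, 61) + 12616) = (-18130 - 34425)*(124*(-16 + 45) + 12616) = -52555*(124*29 + 12616) = -52555*(3596 + 12616) = -52555*16212 = -852021660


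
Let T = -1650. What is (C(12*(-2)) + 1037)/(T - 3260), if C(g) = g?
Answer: -1013/4910 ≈ -0.20631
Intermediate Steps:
(C(12*(-2)) + 1037)/(T - 3260) = (12*(-2) + 1037)/(-1650 - 3260) = (-24 + 1037)/(-4910) = 1013*(-1/4910) = -1013/4910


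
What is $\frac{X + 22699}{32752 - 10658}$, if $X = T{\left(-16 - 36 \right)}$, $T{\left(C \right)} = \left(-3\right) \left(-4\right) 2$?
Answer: $\frac{22723}{22094} \approx 1.0285$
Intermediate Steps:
$T{\left(C \right)} = 24$ ($T{\left(C \right)} = 12 \cdot 2 = 24$)
$X = 24$
$\frac{X + 22699}{32752 - 10658} = \frac{24 + 22699}{32752 - 10658} = \frac{22723}{22094}$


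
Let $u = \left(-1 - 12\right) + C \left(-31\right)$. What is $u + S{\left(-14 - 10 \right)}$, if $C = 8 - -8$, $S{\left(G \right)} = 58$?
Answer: $-451$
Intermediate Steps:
$C = 16$ ($C = 8 + 8 = 16$)
$u = -509$ ($u = \left(-1 - 12\right) + 16 \left(-31\right) = -13 - 496 = -509$)
$u + S{\left(-14 - 10 \right)} = -509 + 58 = -451$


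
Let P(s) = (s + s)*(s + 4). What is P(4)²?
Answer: 4096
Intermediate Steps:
P(s) = 2*s*(4 + s) (P(s) = (2*s)*(4 + s) = 2*s*(4 + s))
P(4)² = (2*4*(4 + 4))² = (2*4*8)² = 64² = 4096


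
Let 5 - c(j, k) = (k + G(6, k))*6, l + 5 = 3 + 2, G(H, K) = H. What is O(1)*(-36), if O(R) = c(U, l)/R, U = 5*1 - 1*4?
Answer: 1116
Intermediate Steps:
l = 0 (l = -5 + (3 + 2) = -5 + 5 = 0)
U = 1 (U = 5 - 4 = 1)
c(j, k) = -31 - 6*k (c(j, k) = 5 - (k + 6)*6 = 5 - (6 + k)*6 = 5 - (36 + 6*k) = 5 + (-36 - 6*k) = -31 - 6*k)
O(R) = -31/R (O(R) = (-31 - 6*0)/R = (-31 + 0)/R = -31/R)
O(1)*(-36) = -31/1*(-36) = -31*1*(-36) = -31*(-36) = 1116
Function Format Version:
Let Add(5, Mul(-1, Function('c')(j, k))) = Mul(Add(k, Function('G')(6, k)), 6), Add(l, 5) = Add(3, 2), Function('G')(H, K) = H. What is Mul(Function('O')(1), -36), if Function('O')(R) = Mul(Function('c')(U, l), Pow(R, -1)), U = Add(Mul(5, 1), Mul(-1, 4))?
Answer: 1116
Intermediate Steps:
l = 0 (l = Add(-5, Add(3, 2)) = Add(-5, 5) = 0)
U = 1 (U = Add(5, -4) = 1)
Function('c')(j, k) = Add(-31, Mul(-6, k)) (Function('c')(j, k) = Add(5, Mul(-1, Mul(Add(k, 6), 6))) = Add(5, Mul(-1, Mul(Add(6, k), 6))) = Add(5, Mul(-1, Add(36, Mul(6, k)))) = Add(5, Add(-36, Mul(-6, k))) = Add(-31, Mul(-6, k)))
Function('O')(R) = Mul(-31, Pow(R, -1)) (Function('O')(R) = Mul(Add(-31, Mul(-6, 0)), Pow(R, -1)) = Mul(Add(-31, 0), Pow(R, -1)) = Mul(-31, Pow(R, -1)))
Mul(Function('O')(1), -36) = Mul(Mul(-31, Pow(1, -1)), -36) = Mul(Mul(-31, 1), -36) = Mul(-31, -36) = 1116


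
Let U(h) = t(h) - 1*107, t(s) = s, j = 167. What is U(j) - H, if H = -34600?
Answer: 34660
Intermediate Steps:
U(h) = -107 + h (U(h) = h - 1*107 = h - 107 = -107 + h)
U(j) - H = (-107 + 167) - 1*(-34600) = 60 + 34600 = 34660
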